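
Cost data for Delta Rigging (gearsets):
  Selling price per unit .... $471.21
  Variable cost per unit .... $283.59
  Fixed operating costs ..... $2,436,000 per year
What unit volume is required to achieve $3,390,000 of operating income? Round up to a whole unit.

Unit CM = price − variable cost = $471.21 − $283.59 = $187.62.
Units = (FC + target) / CM = ($2,436,000 + $3,390,000) / $187.62 = 31,052.13, so 31,053 gearsets.

31,053 gearsets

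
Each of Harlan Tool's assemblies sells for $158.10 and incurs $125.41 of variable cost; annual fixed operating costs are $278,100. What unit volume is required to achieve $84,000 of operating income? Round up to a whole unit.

11,077 assemblies

Contribution margin per unit = $158.10 − $125.41 = $32.69.
Units = (FC + target) / CM = ($278,100 + $84,000) / $32.69 = 11,076.78, so 11,077 assemblies.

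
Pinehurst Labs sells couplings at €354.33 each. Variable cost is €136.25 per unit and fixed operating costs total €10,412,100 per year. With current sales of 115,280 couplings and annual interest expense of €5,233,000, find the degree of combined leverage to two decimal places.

Contribution at this volume is 115,280 × €218.08 = €25,140,262.40.
Subtracting fixed costs: EBIT = €25,140,262.40 − €10,412,100 = €14,728,162.40. Interest = €5,233,000.00, so EBIT − I = €9,495,162.40.
DCL = contribution ÷ (EBIT − I) = €25,140,262.40 ÷ €9,495,162.40 = 2.6477.

2.65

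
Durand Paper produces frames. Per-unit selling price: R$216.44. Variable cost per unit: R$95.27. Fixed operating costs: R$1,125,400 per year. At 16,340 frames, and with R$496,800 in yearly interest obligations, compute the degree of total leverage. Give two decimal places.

5.53

At 16,340 units, contribution = 16,340 × R$121.17 = R$1,979,917.80.
EBIT = R$1,979,917.80 − R$1,125,400 = R$854,517.80. Interest = R$496,800.00.
DOL = R$1,979,917.80 ÷ R$854,517.80 = 2.3170; DFL = R$854,517.80 ÷ R$357,717.80 = 2.3888.
Combined leverage = 2.3170 × 2.3888 = 5.5348.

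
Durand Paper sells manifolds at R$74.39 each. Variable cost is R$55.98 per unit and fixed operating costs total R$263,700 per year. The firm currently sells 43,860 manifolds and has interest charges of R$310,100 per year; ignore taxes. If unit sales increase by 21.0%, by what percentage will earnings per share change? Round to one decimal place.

+72.6%

At 43,860 units, contribution = 43,860 × R$18.41 = R$807,462.60.
EBIT = R$807,462.60 − R$263,700 = R$543,762.60.
After interest of R$310,100.00, pre-tax earnings = R$233,662.60.
Degree of combined leverage = contribution ÷ (EBIT − I) = R$807,462.60 ÷ R$233,662.60 = 3.4557.
EPS therefore changes by 3.4557 × (+21.0%) = +72.6%.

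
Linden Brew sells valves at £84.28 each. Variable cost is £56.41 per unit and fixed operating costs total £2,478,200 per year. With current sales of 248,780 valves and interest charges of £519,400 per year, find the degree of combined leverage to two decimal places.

Total contribution margin = 248,780 × £27.87 = £6,933,498.60.
Subtracting fixed costs: EBIT = £6,933,498.60 − £2,478,200 = £4,455,298.60. Interest = £519,400.00.
DOL = £6,933,498.60 ÷ £4,455,298.60 = 1.5562; DFL = £4,455,298.60 ÷ £3,935,898.60 = 1.1320.
DCL = DOL × DFL = 1.5562 × 1.1320 = 1.7616.

1.76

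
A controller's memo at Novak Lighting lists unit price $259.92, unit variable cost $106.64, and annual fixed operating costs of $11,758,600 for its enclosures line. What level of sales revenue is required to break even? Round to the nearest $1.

$19,939,296

Contribution margin per unit = $259.92 − $106.64 = $153.28, a CM ratio of $153.28 ÷ $259.92 = 0.5897.
Break-even revenue = fixed costs × price ÷ CM = $11,758,600 × $259.92 ÷ $153.28 = $19,939,296.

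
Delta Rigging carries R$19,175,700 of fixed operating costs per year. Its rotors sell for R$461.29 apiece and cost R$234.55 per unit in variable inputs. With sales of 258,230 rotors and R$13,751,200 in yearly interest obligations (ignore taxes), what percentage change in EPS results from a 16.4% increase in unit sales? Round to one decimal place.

+37.5%

At 258,230 units, contribution = 258,230 × R$226.74 = R$58,551,070.20.
Subtracting fixed costs: EBIT = R$58,551,070.20 − R$19,175,700 = R$39,375,370.20.
Interest = R$13,751,200.00, so EBIT − I = R$25,624,170.20.
DCL = total CM / (EBIT − I) = R$58,551,070.20 / R$25,624,170.20 = 2.2850.
EPS therefore changes by 2.2850 × (+16.4%) = +37.5%.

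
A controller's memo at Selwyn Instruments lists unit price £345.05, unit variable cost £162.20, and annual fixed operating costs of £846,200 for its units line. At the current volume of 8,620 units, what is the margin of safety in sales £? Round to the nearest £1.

£1,377,496

Contribution margin per unit = £345.05 − £162.20 = £182.85. Break-even units = £846,200 ÷ £182.85 = 4,627.84; break-even revenue = 4,627.84 × £345.05 = £1,596,835.17.
Current sales = 8,620 × £345.05 = £2,974,331.00.
Margin of safety = £2,974,331.00 − £1,596,835.17 = £1,377,496.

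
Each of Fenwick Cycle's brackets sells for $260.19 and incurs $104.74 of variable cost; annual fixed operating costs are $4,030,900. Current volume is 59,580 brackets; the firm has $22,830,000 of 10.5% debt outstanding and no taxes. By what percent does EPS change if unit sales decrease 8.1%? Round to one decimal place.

-26.5%

At 59,580 units, contribution = 59,580 × $155.45 = $9,261,711.00.
Operating income = contribution − fixed costs = $9,261,711.00 − $4,030,900 = $5,230,811.00.
Interest = $2,397,150.00, so EBIT − I = $2,833,661.00.
DCL = total CM / (EBIT − I) = $9,261,711.00 / $2,833,661.00 = 3.2685.
%ΔEPS = DCL × %ΔSales = 3.2685 × -8.1% = -26.5%.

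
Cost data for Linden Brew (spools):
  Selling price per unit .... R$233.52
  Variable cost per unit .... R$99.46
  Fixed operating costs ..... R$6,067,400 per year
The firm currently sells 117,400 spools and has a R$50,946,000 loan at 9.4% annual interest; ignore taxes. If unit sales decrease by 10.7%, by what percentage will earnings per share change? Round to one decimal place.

Contribution at this volume is 117,400 × R$134.06 = R$15,738,644.00.
Subtracting fixed costs: EBIT = R$15,738,644.00 − R$6,067,400 = R$9,671,244.00.
After interest of R$4,788,924.00, pre-tax earnings = R$4,882,320.00.
Degree of combined leverage = contribution ÷ (EBIT − I) = R$15,738,644.00 ÷ R$4,882,320.00 = 3.2236.
%ΔEPS = DCL × %ΔSales = 3.2236 × -10.7% = -34.5%.

-34.5%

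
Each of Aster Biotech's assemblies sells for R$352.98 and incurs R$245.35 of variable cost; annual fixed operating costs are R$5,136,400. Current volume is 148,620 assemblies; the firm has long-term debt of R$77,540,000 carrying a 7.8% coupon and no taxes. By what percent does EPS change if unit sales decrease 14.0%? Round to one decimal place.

-46.5%

Total contribution margin = 148,620 × R$107.63 = R$15,995,970.60.
Subtracting fixed costs: EBIT = R$15,995,970.60 − R$5,136,400 = R$10,859,570.60.
After interest of R$6,048,120.00, pre-tax earnings = R$4,811,450.60.
Degree of combined leverage = contribution ÷ (EBIT − I) = R$15,995,970.60 ÷ R$4,811,450.60 = 3.3246.
%ΔEPS = DCL × %ΔSales = 3.3246 × -14.0% = -46.5%.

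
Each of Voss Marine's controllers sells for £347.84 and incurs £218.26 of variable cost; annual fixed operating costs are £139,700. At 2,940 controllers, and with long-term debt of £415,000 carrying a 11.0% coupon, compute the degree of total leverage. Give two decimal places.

At 2,940 units, contribution = 2,940 × £129.58 = £380,965.20.
EBIT = £380,965.20 − £139,700 = £241,265.20. Interest = £45,650.00.
DOL = £380,965.20 ÷ £241,265.20 = 1.5790; DFL = £241,265.20 ÷ £195,615.20 = 1.2334.
Combined leverage = 1.5790 × 1.2334 = 1.9475.

1.95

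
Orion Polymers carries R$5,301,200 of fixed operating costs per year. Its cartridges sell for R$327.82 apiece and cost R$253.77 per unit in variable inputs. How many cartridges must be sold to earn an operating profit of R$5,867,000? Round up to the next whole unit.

Each unit contributes R$327.82 − R$253.77 = R$74.05.
Required volume = (fixed costs + target profit) ÷ CM = (R$5,301,200 + R$5,867,000) ÷ R$74.05 = 150,819.72, so 150,820 cartridges.

150,820 cartridges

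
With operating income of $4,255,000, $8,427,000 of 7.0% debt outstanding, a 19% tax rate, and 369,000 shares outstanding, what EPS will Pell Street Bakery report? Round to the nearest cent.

$8.05

Pre-tax income = $4,255,000 − $589,890.00 = $3,665,110.00.
Net income = $3,665,110.00 × (1 − 0.19) = $2,968,739.10.
EPS = $2,968,739.10 ÷ 369,000 = $8.05.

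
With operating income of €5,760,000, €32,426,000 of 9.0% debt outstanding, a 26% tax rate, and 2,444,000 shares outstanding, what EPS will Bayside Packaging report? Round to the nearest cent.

€0.86

Pre-tax income = €5,760,000 − €2,918,340.00 = €2,841,660.00.
After tax at 26%: net income = €2,841,660.00 × 0.74 = €2,102,828.40.
Per share: €2,102,828.40 / 2,444,000 shares = €0.86.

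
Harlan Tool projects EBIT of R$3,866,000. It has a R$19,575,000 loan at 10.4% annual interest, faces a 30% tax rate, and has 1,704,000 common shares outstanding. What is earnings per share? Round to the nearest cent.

R$0.75

Interest = R$2,035,800.00, so EBT = R$3,866,000 − R$2,035,800.00 = R$1,830,200.00.
After tax at 30%: net income = R$1,830,200.00 × 0.70 = R$1,281,140.00.
EPS = R$1,281,140.00 ÷ 1,704,000 = R$0.75.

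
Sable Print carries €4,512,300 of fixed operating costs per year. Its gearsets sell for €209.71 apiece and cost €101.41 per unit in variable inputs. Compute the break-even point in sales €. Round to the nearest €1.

€8,737,529

CM per unit = €209.71 − €101.41 = €108.30; CM ratio = €108.30 / €209.71 = 0.5164.
Break-even sales = FC ÷ CM ratio = €4,512,300 × €209.71 / €108.30 = €8,737,529.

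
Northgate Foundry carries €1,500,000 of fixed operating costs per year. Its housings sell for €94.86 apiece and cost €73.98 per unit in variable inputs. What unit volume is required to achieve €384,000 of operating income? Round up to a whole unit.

Unit CM = price − variable cost = €94.86 − €73.98 = €20.88.
Need Q such that Q × €20.88 − €1,500,000 = €384,000, i.e. Q = €1,884,000 / €20.88 = 90,229.89 → 90,230.

90,230 housings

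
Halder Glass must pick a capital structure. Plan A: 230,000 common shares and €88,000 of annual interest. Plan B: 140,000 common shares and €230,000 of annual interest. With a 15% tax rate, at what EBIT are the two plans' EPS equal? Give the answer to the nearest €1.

Set EPS_A = EPS_B: (EBIT − €88,000)(1 − 0.15) ÷ 230,000 = (EBIT − €230,000)(1 − 0.15) ÷ 140,000.
Cancelling (1 − t) and cross-multiplying: 140,000·(EBIT − 88,000) = 230,000·(EBIT − 230,000).
EBIT × (230,000 − 140,000) = 230,000 × 230,000 − 88,000 × 140,000 = 40,580,000,000, so EBIT = 40,580,000,000 ÷ 90,000 = 450,888.89.

€450,889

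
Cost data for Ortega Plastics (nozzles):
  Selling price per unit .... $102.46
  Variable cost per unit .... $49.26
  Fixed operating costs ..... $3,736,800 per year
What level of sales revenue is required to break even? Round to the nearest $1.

$7,196,852

Contribution margin per unit = $102.46 − $49.26 = $53.20, a CM ratio of $53.20 ÷ $102.46 = 0.5192.
Break-even revenue = fixed costs × price ÷ CM = $3,736,800 × $102.46 ÷ $53.20 = $7,196,852.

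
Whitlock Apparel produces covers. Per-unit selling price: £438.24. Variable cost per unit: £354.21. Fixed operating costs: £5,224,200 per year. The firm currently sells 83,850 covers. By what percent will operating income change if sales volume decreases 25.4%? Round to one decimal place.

-98.2%

Total contribution margin = 83,850 × £84.03 = £7,045,915.50.
EBIT = £7,045,915.50 − £5,224,200 = £1,821,715.50.
Degree of operating leverage = £7,045,915.50 / £1,821,715.50 = 3.8677.
So EBIT moves 3.8677 × (-25.4%) = -98.2%.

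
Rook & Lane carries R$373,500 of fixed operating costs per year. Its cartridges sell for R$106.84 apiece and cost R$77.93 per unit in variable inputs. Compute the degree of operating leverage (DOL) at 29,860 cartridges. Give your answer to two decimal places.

1.76

Contribution at this volume is 29,860 × R$28.91 = R$863,252.60.
EBIT = R$863,252.60 − R$373,500 = R$489,752.60.
DOL = contribution ÷ EBIT = R$863,252.60 ÷ R$489,752.60 = 1.7626.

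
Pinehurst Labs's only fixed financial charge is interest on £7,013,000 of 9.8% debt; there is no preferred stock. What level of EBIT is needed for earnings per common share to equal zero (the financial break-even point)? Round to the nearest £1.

Annual interest = 9.8% × £7,013,000 = £687,274.00.
Without preferred stock the financial break-even is simply EBIT = interest = £687,274.00.

£687,274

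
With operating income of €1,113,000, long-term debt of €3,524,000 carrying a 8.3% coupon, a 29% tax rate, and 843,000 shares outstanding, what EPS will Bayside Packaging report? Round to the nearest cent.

€0.69

Interest = €292,492.00, so EBT = €1,113,000 − €292,492.00 = €820,508.00.
After tax at 29%: net income = €820,508.00 × 0.71 = €582,560.68.
EPS = €582,560.68 ÷ 843,000 = €0.69.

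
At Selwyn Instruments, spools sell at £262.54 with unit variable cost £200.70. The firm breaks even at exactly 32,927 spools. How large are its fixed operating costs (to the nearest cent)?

£2,036,205.68

Each unit contributes £262.54 − £200.70 = £61.84.
Since BE = FC / CM, FC = 32,927 × £61.84 = £2,036,205.68.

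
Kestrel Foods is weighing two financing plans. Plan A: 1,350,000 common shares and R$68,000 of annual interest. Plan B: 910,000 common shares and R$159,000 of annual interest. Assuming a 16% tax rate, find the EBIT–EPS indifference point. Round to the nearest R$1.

Set EPS_A = EPS_B: (EBIT − R$68,000)(1 − 0.16) ÷ 1,350,000 = (EBIT − R$159,000)(1 − 0.16) ÷ 910,000.
The (1 − t) factor cancels: (EBIT − 68,000) × 910,000 = (EBIT − 159,000) × 1,350,000.
EBIT × (1,350,000 − 910,000) = 159,000 × 1,350,000 − 68,000 × 910,000 = 152,770,000,000, so EBIT = 152,770,000,000 ÷ 440,000 = 347,204.55.

R$347,205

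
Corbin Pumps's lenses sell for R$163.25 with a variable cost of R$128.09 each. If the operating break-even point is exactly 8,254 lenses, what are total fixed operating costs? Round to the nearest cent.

Contribution margin per unit = R$163.25 − R$128.09 = R$35.16.
Since BE = FC / CM, FC = 8,254 × R$35.16 = R$290,210.64.

R$290,210.64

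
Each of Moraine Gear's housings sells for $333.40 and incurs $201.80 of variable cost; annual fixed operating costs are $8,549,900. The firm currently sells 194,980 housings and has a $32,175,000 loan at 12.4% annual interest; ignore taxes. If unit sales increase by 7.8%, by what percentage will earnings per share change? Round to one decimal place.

Total contribution margin = 194,980 × $131.60 = $25,659,368.00.
Subtracting fixed costs: EBIT = $25,659,368.00 − $8,549,900 = $17,109,468.00.
Interest = $3,989,700.00, so EBIT − I = $13,119,768.00.
DCL = total CM / (EBIT − I) = $25,659,368.00 / $13,119,768.00 = 1.9558.
EPS therefore changes by 1.9558 × (+7.8%) = +15.3%.

+15.3%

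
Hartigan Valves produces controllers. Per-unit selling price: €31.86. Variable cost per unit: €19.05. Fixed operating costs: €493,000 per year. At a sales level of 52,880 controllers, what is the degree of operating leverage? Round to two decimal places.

Contribution at this volume is 52,880 × €12.81 = €677,392.80.
Subtracting fixed costs: EBIT = €677,392.80 − €493,000 = €184,392.80.
Degree of operating leverage = €677,392.80 / €184,392.80 = 3.6736.

3.67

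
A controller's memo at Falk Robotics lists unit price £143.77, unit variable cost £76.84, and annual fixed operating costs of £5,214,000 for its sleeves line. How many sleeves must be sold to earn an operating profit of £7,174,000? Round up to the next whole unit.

Each unit contributes £143.77 − £76.84 = £66.93.
Required volume = (fixed costs + target profit) ÷ CM = (£5,214,000 + £7,174,000) ÷ £66.93 = 185,088.90, so 185,089 sleeves.

185,089 sleeves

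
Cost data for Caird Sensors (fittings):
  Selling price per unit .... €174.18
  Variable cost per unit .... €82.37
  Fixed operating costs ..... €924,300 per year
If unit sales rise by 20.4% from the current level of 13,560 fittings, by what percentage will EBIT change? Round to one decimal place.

Contribution at this volume is 13,560 × €91.81 = €1,244,943.60.
Subtracting fixed costs: EBIT = €1,244,943.60 − €924,300 = €320,643.60.
So DOL = total CM / EBIT = €1,244,943.60 / €320,643.60 = 3.8826.
Operating income changes by 3.8826 × +20.4% = +79.2%.

+79.2%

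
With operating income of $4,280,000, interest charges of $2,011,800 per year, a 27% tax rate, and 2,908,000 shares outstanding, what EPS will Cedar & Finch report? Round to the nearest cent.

$0.57

Pre-tax income = $4,280,000 − $2,011,800.00 = $2,268,200.00.
Net income = $2,268,200.00 × (1 − 0.27) = $1,655,786.00.
EPS = $1,655,786.00 ÷ 2,908,000 = $0.57.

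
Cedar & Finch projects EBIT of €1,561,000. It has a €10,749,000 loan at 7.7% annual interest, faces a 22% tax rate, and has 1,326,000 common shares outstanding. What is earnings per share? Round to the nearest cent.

€0.43

Pre-tax income = €1,561,000 − €827,673.00 = €733,327.00.
Net income = €733,327.00 × (1 − 0.22) = €571,995.06.
EPS = €571,995.06 ÷ 1,326,000 = €0.43.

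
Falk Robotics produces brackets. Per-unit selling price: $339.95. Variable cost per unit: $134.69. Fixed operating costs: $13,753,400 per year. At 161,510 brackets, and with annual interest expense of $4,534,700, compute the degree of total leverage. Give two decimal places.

At 161,510 units, contribution = 161,510 × $205.26 = $33,151,542.60.
EBIT = $33,151,542.60 − $13,753,400 = $19,398,142.60. Interest = $4,534,700.00.
DOL = $33,151,542.60 ÷ $19,398,142.60 = 1.7090; DFL = $19,398,142.60 ÷ $14,863,442.60 = 1.3051.
DCL = DOL × DFL = 1.7090 × 1.3051 = 2.2304.

2.23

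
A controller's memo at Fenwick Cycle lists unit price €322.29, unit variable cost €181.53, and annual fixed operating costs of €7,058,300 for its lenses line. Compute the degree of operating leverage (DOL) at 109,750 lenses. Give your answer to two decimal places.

Contribution at this volume is 109,750 × €140.76 = €15,448,410.00.
Operating income = contribution − fixed costs = €15,448,410.00 − €7,058,300 = €8,390,110.00.
Degree of operating leverage = €15,448,410.00 / €8,390,110.00 = 1.8413.

1.84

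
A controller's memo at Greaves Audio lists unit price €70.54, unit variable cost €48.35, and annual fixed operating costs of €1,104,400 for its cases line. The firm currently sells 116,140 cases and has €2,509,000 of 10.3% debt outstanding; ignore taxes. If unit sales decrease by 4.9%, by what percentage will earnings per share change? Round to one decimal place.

-10.4%

Total contribution margin = 116,140 × €22.19 = €2,577,146.60.
EBIT = €2,577,146.60 − €1,104,400 = €1,472,746.60.
Interest = €258,427.00, so EBIT − I = €1,214,319.60.
Degree of combined leverage = contribution ÷ (EBIT − I) = €2,577,146.60 ÷ €1,214,319.60 = 2.1223.
%ΔEPS = DCL × %ΔSales = 2.1223 × -4.9% = -10.4%.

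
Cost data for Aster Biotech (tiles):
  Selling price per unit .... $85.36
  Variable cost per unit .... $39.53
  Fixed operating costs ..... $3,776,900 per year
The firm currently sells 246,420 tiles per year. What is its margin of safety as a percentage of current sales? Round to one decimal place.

66.6%

Unit CM = price − variable cost = $85.36 − $39.53 = $45.83. Break-even units = $3,776,900 ÷ $45.83 = 82,411.08; break-even revenue = 82,411.08 × $85.36 = $7,034,610.17.
Current sales = 246,420 × $85.36 = $21,034,411.20.
Margin of safety = ($21,034,411.20 − $7,034,610.17) ÷ $21,034,411.20 = 66.6%.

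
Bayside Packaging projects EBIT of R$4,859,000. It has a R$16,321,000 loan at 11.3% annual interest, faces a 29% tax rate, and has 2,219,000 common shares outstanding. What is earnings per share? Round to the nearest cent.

R$0.96

Interest = R$1,844,273.00, so EBT = R$4,859,000 − R$1,844,273.00 = R$3,014,727.00.
After tax at 29%: net income = R$3,014,727.00 × 0.71 = R$2,140,456.17.
EPS = R$2,140,456.17 ÷ 2,219,000 = R$0.96.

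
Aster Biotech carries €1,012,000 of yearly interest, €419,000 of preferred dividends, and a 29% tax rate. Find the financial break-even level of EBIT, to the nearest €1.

€1,602,141

Grossing the preferred dividend up to pre-tax terms: €419,000 / (1 − 0.29) = €590,140.85.
Financial break-even EBIT = interest + D_p ÷ (1 − t) = €1,012,000 + €590,140.85 = €1,602,140.85.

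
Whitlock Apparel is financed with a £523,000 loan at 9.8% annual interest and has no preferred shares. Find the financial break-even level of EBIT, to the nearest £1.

£51,254

Annual interest = 9.8% × £523,000 = £51,254.00.
Without preferred stock the financial break-even is simply EBIT = interest = £51,254.00.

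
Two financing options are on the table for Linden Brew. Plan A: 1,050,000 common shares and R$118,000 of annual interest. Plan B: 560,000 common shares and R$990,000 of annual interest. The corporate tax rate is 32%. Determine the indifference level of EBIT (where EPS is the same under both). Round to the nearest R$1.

Set EPS_A = EPS_B: (EBIT − R$118,000)(1 − 0.32) ÷ 1,050,000 = (EBIT − R$990,000)(1 − 0.32) ÷ 560,000.
The (1 − t) factor cancels: (EBIT − 118,000) × 560,000 = (EBIT − 990,000) × 1,050,000.
EBIT × (1,050,000 − 560,000) = 990,000 × 1,050,000 − 118,000 × 560,000 = 973,420,000,000, so EBIT = 973,420,000,000 ÷ 490,000 = 1,986,571.43.

R$1,986,571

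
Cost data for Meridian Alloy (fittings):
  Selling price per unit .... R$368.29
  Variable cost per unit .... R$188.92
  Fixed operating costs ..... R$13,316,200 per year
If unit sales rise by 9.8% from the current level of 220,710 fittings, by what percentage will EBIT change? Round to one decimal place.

At 220,710 units, contribution = 220,710 × R$179.37 = R$39,588,752.70.
EBIT = R$39,588,752.70 − R$13,316,200 = R$26,272,552.70.
Degree of operating leverage = R$39,588,752.70 / R$26,272,552.70 = 1.5068.
%ΔEBIT = DOL × %ΔSales = 1.5068 × +9.8% = +14.8%.

+14.8%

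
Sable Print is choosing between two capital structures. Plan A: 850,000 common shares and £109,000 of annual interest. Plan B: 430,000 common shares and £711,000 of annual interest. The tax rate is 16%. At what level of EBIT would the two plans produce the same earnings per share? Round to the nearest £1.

£1,327,333

Set EPS_A = EPS_B: (EBIT − £109,000)(1 − 0.16) ÷ 850,000 = (EBIT − £711,000)(1 − 0.16) ÷ 430,000.
The (1 − t) factor cancels: (EBIT − 109,000) × 430,000 = (EBIT − 711,000) × 850,000.
EBIT × (850,000 − 430,000) = 711,000 × 850,000 − 109,000 × 430,000 = 557,480,000,000, so EBIT = 557,480,000,000 ÷ 420,000 = 1,327,333.33.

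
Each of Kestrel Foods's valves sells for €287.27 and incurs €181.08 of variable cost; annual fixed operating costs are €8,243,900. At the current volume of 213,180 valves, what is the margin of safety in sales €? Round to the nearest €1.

Contribution margin per unit = €287.27 − €181.08 = €106.19. Break-even units = €8,243,900 ÷ €106.19 = 77,633.49; break-even revenue = 77,633.49 × €287.27 = €22,301,771.85.
Current sales = 213,180 × €287.27 = €61,240,218.60.
Margin of safety = €61,240,218.60 − €22,301,771.85 = €38,938,447.

€38,938,447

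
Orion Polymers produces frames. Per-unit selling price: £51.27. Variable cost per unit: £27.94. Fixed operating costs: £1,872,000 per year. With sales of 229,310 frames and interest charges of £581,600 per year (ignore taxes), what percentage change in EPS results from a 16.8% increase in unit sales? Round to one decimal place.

Contribution at this volume is 229,310 × £23.33 = £5,349,802.30.
EBIT = £5,349,802.30 − £1,872,000 = £3,477,802.30.
Interest = £581,600.00, so EBIT − I = £2,896,202.30.
Degree of combined leverage = contribution ÷ (EBIT − I) = £5,349,802.30 ÷ £2,896,202.30 = 1.8472.
%ΔEPS = DCL × %ΔSales = 1.8472 × +16.8% = +31.0%.

+31.0%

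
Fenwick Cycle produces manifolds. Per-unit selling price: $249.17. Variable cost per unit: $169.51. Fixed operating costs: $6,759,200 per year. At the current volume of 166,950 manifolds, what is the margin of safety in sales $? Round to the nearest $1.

Each unit contributes $249.17 − $169.51 = $79.66. Break-even units = $6,759,200 ÷ $79.66 = 84,850.62; break-even revenue = 84,850.62 × $249.17 = $21,142,227.77.
Current sales = 166,950 × $249.17 = $41,598,931.50.
Margin of safety = $41,598,931.50 − $21,142,227.77 = $20,456,704.

$20,456,704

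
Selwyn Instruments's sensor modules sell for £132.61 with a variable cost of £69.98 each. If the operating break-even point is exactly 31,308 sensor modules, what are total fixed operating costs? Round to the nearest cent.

£1,960,820.04

Each unit contributes £132.61 − £69.98 = £62.63.
Fixed costs = break-even units × CM = 31,308 × £62.63 = £1,960,820.04.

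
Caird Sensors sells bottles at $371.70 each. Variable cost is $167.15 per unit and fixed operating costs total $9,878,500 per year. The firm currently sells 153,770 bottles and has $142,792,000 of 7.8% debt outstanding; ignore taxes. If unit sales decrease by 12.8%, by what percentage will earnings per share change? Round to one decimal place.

-38.6%

Contribution at this volume is 153,770 × $204.55 = $31,453,653.50.
EBIT = $31,453,653.50 − $9,878,500 = $21,575,153.50.
Interest = $11,137,776.00, so EBIT − I = $10,437,377.50.
Degree of combined leverage = contribution ÷ (EBIT − I) = $31,453,653.50 ÷ $10,437,377.50 = 3.0136.
EPS therefore changes by 3.0136 × (-12.8%) = -38.6%.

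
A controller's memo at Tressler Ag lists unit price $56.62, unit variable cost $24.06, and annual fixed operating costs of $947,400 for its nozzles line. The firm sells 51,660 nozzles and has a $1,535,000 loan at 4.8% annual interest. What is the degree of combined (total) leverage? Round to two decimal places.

2.54

At 51,660 units, contribution = 51,660 × $32.56 = $1,682,049.60.
Subtracting fixed costs: EBIT = $1,682,049.60 − $947,400 = $734,649.60. Interest = $73,680.00.
DOL = $1,682,049.60 ÷ $734,649.60 = 2.2896; DFL = $734,649.60 ÷ $660,969.60 = 1.1115.
Combined leverage = 2.2896 × 1.1115 = 2.5449.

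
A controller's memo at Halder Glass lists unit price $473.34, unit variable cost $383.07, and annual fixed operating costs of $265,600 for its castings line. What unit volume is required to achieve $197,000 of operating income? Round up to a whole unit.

Each unit contributes $473.34 − $383.07 = $90.27.
Need Q such that Q × $90.27 − $265,600 = $197,000, i.e. Q = $462,600 / $90.27 = 5,124.63 → 5,125.

5,125 castings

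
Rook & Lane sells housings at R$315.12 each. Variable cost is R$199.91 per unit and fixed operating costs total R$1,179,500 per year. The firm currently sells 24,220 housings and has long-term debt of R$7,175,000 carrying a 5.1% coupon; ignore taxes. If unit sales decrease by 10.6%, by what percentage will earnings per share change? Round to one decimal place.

At 24,220 units, contribution = 24,220 × R$115.21 = R$2,790,386.20.
Subtracting fixed costs: EBIT = R$2,790,386.20 − R$1,179,500 = R$1,610,886.20.
Interest = R$365,925.00, so EBIT − I = R$1,244,961.20.
DCL = total CM / (EBIT − I) = R$2,790,386.20 / R$1,244,961.20 = 2.2413.
EPS therefore changes by 2.2413 × (-10.6%) = -23.8%.

-23.8%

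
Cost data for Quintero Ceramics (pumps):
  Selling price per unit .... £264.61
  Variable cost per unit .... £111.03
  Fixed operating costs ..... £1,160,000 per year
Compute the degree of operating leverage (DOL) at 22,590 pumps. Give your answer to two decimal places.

1.50

At 22,590 units, contribution = 22,590 × £153.58 = £3,469,372.20.
EBIT = £3,469,372.20 − £1,160,000 = £2,309,372.20.
Degree of operating leverage = £3,469,372.20 / £2,309,372.20 = 1.5023.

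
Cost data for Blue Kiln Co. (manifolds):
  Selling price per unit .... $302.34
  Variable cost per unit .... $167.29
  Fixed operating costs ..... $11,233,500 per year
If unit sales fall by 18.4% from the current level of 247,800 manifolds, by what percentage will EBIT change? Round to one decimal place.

-27.7%

Total contribution margin = 247,800 × $135.05 = $33,465,390.00.
Subtracting fixed costs: EBIT = $33,465,390.00 − $11,233,500 = $22,231,890.00.
Degree of operating leverage = $33,465,390.00 / $22,231,890.00 = 1.5053.
%ΔEBIT = DOL × %ΔSales = 1.5053 × -18.4% = -27.7%.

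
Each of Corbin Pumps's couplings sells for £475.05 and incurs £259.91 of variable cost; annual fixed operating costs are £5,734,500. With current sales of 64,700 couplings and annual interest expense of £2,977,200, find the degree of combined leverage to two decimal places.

2.67

Total contribution margin = 64,700 × £215.14 = £13,919,558.00.
Operating income = contribution − fixed costs = £13,919,558.00 − £5,734,500 = £8,185,058.00. Interest = £2,977,200.00.
DOL = £13,919,558.00 ÷ £8,185,058.00 = 1.7006; DFL = £8,185,058.00 ÷ £5,207,858.00 = 1.5717.
Combined leverage = 1.7006 × 1.5717 = 2.6728.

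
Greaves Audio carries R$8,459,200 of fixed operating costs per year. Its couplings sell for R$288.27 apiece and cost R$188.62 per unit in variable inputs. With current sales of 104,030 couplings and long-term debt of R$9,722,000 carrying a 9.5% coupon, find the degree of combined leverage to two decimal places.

10.54

Total contribution margin = 104,030 × R$99.65 = R$10,366,589.50.
Subtracting fixed costs: EBIT = R$10,366,589.50 − R$8,459,200 = R$1,907,389.50. Interest = R$923,590.00, so EBIT − I = R$983,799.50.
Degree of total leverage = total CM / (EBIT − interest) = R$10,366,589.50 / R$983,799.50 = 10.5373.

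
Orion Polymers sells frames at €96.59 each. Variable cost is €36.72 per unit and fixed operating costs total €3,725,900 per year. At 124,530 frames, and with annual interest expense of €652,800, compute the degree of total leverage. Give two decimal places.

2.42

Contribution at this volume is 124,530 × €59.87 = €7,455,611.10.
Operating income = contribution − fixed costs = €7,455,611.10 − €3,725,900 = €3,729,711.10. Interest = €652,800.00.
DOL = €7,455,611.10 ÷ €3,729,711.10 = 1.9990; DFL = €3,729,711.10 ÷ €3,076,911.10 = 1.2122.
Combined leverage = 1.9990 × 1.2122 = 2.4232.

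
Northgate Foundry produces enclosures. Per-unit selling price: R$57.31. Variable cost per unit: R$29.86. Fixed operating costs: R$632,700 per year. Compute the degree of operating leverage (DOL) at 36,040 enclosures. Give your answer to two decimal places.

At 36,040 units, contribution = 36,040 × R$27.45 = R$989,298.00.
Subtracting fixed costs: EBIT = R$989,298.00 − R$632,700 = R$356,598.00.
DOL = contribution ÷ EBIT = R$989,298.00 ÷ R$356,598.00 = 2.7743.

2.77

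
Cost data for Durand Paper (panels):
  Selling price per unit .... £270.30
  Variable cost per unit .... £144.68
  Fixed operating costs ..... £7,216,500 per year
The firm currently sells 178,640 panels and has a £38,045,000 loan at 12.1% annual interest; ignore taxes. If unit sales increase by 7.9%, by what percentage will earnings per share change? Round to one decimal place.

Contribution at this volume is 178,640 × £125.62 = £22,440,756.80.
EBIT = £22,440,756.80 − £7,216,500 = £15,224,256.80.
After interest of £4,603,445.00, pre-tax earnings = £10,620,811.80.
DCL = total CM / (EBIT − I) = £22,440,756.80 / £10,620,811.80 = 2.1129.
EPS therefore changes by 2.1129 × (+7.9%) = +16.7%.

+16.7%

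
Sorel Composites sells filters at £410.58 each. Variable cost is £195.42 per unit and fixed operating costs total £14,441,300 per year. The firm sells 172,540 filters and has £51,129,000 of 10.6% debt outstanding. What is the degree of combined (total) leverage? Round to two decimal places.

2.15

At 172,540 units, contribution = 172,540 × £215.16 = £37,123,706.40.
Operating income = contribution − fixed costs = £37,123,706.40 − £14,441,300 = £22,682,406.40. Interest = £5,419,674.00, so EBIT − I = £17,262,732.40.
DCL = contribution ÷ (EBIT − I) = £37,123,706.40 ÷ £17,262,732.40 = 2.1505.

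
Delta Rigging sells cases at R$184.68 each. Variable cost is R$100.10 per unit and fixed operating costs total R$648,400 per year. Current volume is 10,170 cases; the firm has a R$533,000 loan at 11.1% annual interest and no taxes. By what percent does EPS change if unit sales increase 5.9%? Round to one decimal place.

+33.3%

At 10,170 units, contribution = 10,170 × R$84.58 = R$860,178.60.
EBIT = R$860,178.60 − R$648,400 = R$211,778.60.
After interest of R$59,163.00, pre-tax earnings = R$152,615.60.
Degree of combined leverage = contribution ÷ (EBIT − I) = R$860,178.60 ÷ R$152,615.60 = 5.6362.
EPS therefore changes by 5.6362 × (+5.9%) = +33.3%.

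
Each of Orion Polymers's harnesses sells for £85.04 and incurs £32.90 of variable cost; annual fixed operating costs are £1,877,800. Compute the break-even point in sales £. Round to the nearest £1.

£3,062,680

CM per unit = £85.04 − £32.90 = £52.14; CM ratio = £52.14 / £85.04 = 0.6131.
Break-even revenue = fixed costs × price ÷ CM = £1,877,800 × £85.04 ÷ £52.14 = £3,062,680.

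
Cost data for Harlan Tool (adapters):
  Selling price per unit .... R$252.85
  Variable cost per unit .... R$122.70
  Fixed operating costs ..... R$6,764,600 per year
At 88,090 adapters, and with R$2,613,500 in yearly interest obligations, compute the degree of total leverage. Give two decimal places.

At 88,090 units, contribution = 88,090 × R$130.15 = R$11,464,913.50.
Subtracting fixed costs: EBIT = R$11,464,913.50 − R$6,764,600 = R$4,700,313.50. Interest = R$2,613,500.00, so EBIT − I = R$2,086,813.50.
Degree of total leverage = total CM / (EBIT − interest) = R$11,464,913.50 / R$2,086,813.50 = 5.4940.

5.49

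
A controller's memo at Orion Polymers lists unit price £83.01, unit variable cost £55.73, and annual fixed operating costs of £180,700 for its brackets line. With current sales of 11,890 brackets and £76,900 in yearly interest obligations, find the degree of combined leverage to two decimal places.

4.86

Total contribution margin = 11,890 × £27.28 = £324,359.20.
Operating income = contribution − fixed costs = £324,359.20 − £180,700 = £143,659.20. Interest = £76,900.00, so EBIT − I = £66,759.20.
Degree of total leverage = total CM / (EBIT − interest) = £324,359.20 / £66,759.20 = 4.8586.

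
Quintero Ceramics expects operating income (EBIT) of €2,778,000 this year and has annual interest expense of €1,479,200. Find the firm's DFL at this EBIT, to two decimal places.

Interest = €1,479,200.00.
Degree of financial leverage = EBIT / (EBIT − interest) = €2,778,000 / €1,298,800.00 = 2.1389.

2.14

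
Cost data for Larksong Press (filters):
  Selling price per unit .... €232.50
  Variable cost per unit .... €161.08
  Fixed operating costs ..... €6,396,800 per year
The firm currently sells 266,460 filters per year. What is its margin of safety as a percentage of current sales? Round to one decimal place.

66.4%

Unit CM = price − variable cost = €232.50 − €161.08 = €71.42. Break-even units = €6,396,800 ÷ €71.42 = 89,565.95; break-even revenue = 89,565.95 × €232.50 = €20,824,082.89.
Actual sales revenue = 266,460 × €232.50 = €61,951,950.00.
Margin of safety = (€61,951,950.00 − €20,824,082.89) ÷ €61,951,950.00 = 66.4%.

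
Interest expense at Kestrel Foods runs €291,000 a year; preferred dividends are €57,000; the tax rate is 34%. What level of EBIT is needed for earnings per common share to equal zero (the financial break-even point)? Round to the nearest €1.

Preferred dividends are paid after tax, so their pre-tax equivalent is €57,000 ÷ (1 − 0.34) = €86,363.64.
EPS = 0 when EBIT covers interest plus the pre-tax preferred burden: €291,000 + €86,363.64 = €377,363.64.

€377,364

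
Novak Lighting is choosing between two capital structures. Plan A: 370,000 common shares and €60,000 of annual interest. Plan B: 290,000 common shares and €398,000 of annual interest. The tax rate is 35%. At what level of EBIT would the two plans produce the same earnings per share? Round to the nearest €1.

€1,623,250

At indifference, (EBIT − 60,000)(1 − t)/370,000 = (EBIT − 398,000)(1 − t)/290,000.
Cancelling (1 − t) and cross-multiplying: 290,000·(EBIT − 60,000) = 370,000·(EBIT − 398,000).
Solving, EBIT = (398,000·370,000 − 60,000·290,000) / (370,000 − 290,000) = 129,860,000,000 / 80,000 = 1,623,250.00.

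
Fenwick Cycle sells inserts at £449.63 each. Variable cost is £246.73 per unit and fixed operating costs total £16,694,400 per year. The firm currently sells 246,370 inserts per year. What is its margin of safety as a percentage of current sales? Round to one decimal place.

66.6%

Each unit contributes £449.63 − £246.73 = £202.90. Break-even units = £16,694,400 ÷ £202.90 = 82,278.96; break-even revenue = 82,278.96 × £449.63 = £36,995,086.60.
Actual sales revenue = 246,370 × £449.63 = £110,775,343.10.
Margin of safety = (£110,775,343.10 − £36,995,086.60) ÷ £110,775,343.10 = 66.6%.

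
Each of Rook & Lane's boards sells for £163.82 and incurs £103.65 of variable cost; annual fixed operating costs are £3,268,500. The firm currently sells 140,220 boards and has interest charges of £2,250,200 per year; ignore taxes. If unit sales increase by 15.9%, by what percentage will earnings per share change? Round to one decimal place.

Contribution at this volume is 140,220 × £60.17 = £8,437,037.40.
Operating income = contribution − fixed costs = £8,437,037.40 − £3,268,500 = £5,168,537.40.
After interest of £2,250,200.00, pre-tax earnings = £2,918,337.40.
Degree of combined leverage = contribution ÷ (EBIT − I) = £8,437,037.40 ÷ £2,918,337.40 = 2.8910.
%ΔEPS = DCL × %ΔSales = 2.8910 × +15.9% = +46.0%.

+46.0%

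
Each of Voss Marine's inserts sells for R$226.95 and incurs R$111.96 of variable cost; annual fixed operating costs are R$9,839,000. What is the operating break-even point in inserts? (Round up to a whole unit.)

Unit CM = price − variable cost = R$226.95 − R$111.96 = R$114.99.
Break-even Q = R$9,839,000 / R$114.99 = 85,563.96 → 85,564 inserts.

85,564 inserts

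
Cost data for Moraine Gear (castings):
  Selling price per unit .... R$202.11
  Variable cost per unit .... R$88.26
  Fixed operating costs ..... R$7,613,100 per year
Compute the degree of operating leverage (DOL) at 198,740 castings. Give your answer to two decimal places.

1.51

Total contribution margin = 198,740 × R$113.85 = R$22,626,549.00.
Subtracting fixed costs: EBIT = R$22,626,549.00 − R$7,613,100 = R$15,013,449.00.
DOL = contribution ÷ EBIT = R$22,626,549.00 ÷ R$15,013,449.00 = 1.5071.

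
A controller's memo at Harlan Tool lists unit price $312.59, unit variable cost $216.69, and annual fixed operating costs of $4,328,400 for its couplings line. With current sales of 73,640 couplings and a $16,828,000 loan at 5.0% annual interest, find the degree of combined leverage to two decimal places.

3.73

At 73,640 units, contribution = 73,640 × $95.90 = $7,062,076.00.
Operating income = contribution − fixed costs = $7,062,076.00 − $4,328,400 = $2,733,676.00. Interest = $841,400.00.
DOL = $7,062,076.00 ÷ $2,733,676.00 = 2.5834; DFL = $2,733,676.00 ÷ $1,892,276.00 = 1.4446.
DCL = DOL × DFL = 2.5834 × 1.4446 = 3.7320.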